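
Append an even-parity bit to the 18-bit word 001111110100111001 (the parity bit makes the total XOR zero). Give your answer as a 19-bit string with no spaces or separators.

0011111101001110011

XOR of the 18 data bits: 0⊕0⊕1⊕1⊕1⊕1⊕1⊕1⊕0⊕1⊕0⊕0⊕1⊕1⊕1⊕0⊕0⊕1 = 1
Parity bit = 1 (so all 19 bits XOR to 0).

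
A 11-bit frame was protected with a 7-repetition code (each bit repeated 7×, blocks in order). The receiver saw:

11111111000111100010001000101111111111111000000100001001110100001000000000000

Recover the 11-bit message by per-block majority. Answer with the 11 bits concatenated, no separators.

11001100000

Block 1 (1111111): 7 ones → 1
Block 2 (1000111): 4 ones → 1
Block 3 (1000100): 2 ones → 0
Block 4 (0100010): 2 ones → 0
Block 5 (1111111): 7 ones → 1
Block 6 (1111110): 6 ones → 1
Block 7 (0000010): 1 one → 0
Block 8 (0001001): 2 ones → 0
Block 9 (1101000): 3 ones → 0
Block 10 (0100000): 1 one → 0
Block 11 (0000000): 0 ones → 0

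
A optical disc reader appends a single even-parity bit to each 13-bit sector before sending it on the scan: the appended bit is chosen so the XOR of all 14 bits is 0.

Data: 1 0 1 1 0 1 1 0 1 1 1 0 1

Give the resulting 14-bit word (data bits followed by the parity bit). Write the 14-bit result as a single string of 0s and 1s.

XOR of the 13 data bits: 1⊕0⊕1⊕1⊕0⊕1⊕1⊕0⊕1⊕1⊕1⊕0⊕1 = 1
Parity bit = 1 (so all 14 bits XOR to 0).

10110110111011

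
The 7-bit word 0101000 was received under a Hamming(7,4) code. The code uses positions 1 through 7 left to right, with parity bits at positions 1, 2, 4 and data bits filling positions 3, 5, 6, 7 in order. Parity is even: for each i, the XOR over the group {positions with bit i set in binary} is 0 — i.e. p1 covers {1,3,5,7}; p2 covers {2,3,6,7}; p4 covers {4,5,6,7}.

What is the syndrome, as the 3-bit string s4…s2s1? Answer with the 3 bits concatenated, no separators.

110

s1 (pos 1,3,5,7): 0⊕0⊕0⊕0 = 0
s2 (pos 2,3,6,7): 1⊕0⊕0⊕0 = 1
s4 (pos 4,5,6,7): 1⊕0⊕0⊕0 = 1
Syndrome s4…s1 = 110 → error at position 6.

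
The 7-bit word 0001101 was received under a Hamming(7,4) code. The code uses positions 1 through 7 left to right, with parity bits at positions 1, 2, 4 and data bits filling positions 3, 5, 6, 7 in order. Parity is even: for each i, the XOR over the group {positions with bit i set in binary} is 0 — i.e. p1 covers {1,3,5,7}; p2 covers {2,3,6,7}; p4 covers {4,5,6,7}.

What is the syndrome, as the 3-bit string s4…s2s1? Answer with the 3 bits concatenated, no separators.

s1 (pos 1,3,5,7): 0⊕0⊕1⊕1 = 0
s2 (pos 2,3,6,7): 0⊕0⊕0⊕1 = 1
s4 (pos 4,5,6,7): 1⊕1⊕0⊕1 = 1
Syndrome s4…s1 = 110 → error at position 6.

110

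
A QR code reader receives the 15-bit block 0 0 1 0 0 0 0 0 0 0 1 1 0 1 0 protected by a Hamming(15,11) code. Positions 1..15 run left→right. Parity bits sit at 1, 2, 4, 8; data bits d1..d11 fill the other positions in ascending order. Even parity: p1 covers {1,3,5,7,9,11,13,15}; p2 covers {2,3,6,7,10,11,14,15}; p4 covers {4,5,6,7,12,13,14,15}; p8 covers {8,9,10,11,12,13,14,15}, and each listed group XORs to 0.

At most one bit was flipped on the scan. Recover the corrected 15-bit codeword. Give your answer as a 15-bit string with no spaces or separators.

s1 (pos 1,3,5,7,9,11,13,15): 0⊕1⊕0⊕0⊕0⊕1⊕0⊕0 = 0
s2 (pos 2,3,6,7,10,11,14,15): 0⊕1⊕0⊕0⊕0⊕1⊕1⊕0 = 1
s4 (pos 4,5,6,7,12,13,14,15): 0⊕0⊕0⊕0⊕1⊕0⊕1⊕0 = 0
s8 (pos 8,9,10,11,12,13,14,15): 0⊕0⊕0⊕1⊕1⊕0⊕1⊕0 = 1
Syndrome s8…s1 = 1010 → error at position 10.
Flip position 10: 001000000011010 → 001000000111010

001000000111010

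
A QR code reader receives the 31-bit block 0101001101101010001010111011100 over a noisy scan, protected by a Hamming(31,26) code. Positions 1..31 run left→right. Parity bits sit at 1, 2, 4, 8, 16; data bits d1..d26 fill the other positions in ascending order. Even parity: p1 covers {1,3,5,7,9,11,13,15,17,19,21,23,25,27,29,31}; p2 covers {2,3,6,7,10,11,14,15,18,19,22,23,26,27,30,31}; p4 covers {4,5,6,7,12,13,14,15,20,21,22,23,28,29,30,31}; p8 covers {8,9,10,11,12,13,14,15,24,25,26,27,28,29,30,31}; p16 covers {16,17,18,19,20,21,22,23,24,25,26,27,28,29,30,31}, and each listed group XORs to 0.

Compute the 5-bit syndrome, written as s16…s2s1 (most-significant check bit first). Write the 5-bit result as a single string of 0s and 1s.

00000

s1 (pos 1,3,5,7,9,11,13,15,17,19,21,23,25,27,29,31): 0⊕0⊕0⊕1⊕0⊕1⊕1⊕1⊕0⊕1⊕1⊕1⊕1⊕1⊕1⊕0 = 0
s2 (pos 2,3,6,7,10,11,14,15,18,19,22,23,26,27,30,31): 1⊕0⊕0⊕1⊕1⊕1⊕0⊕1⊕0⊕1⊕0⊕1⊕0⊕1⊕0⊕0 = 0
s4 (pos 4,5,6,7,12,13,14,15,20,21,22,23,28,29,30,31): 1⊕0⊕0⊕1⊕0⊕1⊕0⊕1⊕0⊕1⊕0⊕1⊕1⊕1⊕0⊕0 = 0
s8 (pos 8,9,10,11,12,13,14,15,24,25,26,27,28,29,30,31): 1⊕0⊕1⊕1⊕0⊕1⊕0⊕1⊕1⊕1⊕0⊕1⊕1⊕1⊕0⊕0 = 0
s16 (pos 16,17,18,19,20,21,22,23,24,25,26,27,28,29,30,31): 0⊕0⊕0⊕1⊕0⊕1⊕0⊕1⊕1⊕1⊕0⊕1⊕1⊕1⊕0⊕0 = 0
Syndrome s16…s1 = 00000 → no error.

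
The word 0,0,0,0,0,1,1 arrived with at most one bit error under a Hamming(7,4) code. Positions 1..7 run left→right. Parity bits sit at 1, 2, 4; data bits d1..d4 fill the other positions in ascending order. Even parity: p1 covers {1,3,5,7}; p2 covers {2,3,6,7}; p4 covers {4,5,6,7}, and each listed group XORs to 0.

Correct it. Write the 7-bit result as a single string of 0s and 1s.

1000011

s1 (pos 1,3,5,7): 0⊕0⊕0⊕1 = 1
s2 (pos 2,3,6,7): 0⊕0⊕1⊕1 = 0
s4 (pos 4,5,6,7): 0⊕0⊕1⊕1 = 0
Syndrome s4…s1 = 001 → error at position 1.
Flip position 1: 0000011 → 1000011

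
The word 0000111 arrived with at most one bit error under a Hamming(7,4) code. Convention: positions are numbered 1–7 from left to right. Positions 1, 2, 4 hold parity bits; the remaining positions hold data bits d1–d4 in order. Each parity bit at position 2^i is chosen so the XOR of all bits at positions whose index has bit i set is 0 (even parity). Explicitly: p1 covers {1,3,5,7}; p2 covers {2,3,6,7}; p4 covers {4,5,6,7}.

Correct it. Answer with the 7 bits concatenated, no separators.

0001111

s1 (pos 1,3,5,7): 0⊕0⊕1⊕1 = 0
s2 (pos 2,3,6,7): 0⊕0⊕1⊕1 = 0
s4 (pos 4,5,6,7): 0⊕1⊕1⊕1 = 1
Syndrome s4…s1 = 100 → error at position 4.
Flip position 4: 0000111 → 0001111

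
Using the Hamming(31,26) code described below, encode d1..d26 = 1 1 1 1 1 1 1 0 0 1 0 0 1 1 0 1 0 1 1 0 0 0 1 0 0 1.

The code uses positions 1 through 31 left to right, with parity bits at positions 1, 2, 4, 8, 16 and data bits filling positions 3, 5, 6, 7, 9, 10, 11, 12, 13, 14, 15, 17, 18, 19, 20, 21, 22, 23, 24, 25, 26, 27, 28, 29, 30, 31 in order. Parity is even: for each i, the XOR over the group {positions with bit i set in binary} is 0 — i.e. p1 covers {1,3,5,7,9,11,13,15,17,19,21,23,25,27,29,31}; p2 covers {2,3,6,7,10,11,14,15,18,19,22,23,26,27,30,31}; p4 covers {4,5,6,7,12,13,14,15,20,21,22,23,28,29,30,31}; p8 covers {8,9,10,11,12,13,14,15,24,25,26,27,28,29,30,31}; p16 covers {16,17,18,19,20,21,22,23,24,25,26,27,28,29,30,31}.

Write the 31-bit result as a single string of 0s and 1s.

1010111111100101011010110001001

Place data at non-parity positions: p1 p2 1 p4 1 1 1 p8 1 1 1 0 0 1 0 p16 0 1 1 0 1 0 1 1 0 0 0 1 0 0 1
p1 (pos 1,3,5,7,9,11,13,15,17,19,21,23,25,27,29,31): XOR of data positions = 1⊕1⊕1⊕1⊕1⊕0⊕0⊕0⊕1⊕1⊕1⊕0⊕0⊕0⊕1 = 1
p2 (pos 2,3,6,7,10,11,14,15,18,19,22,23,26,27,30,31): XOR of data positions = 1⊕1⊕1⊕1⊕1⊕1⊕0⊕1⊕1⊕0⊕1⊕0⊕0⊕0⊕1 = 0
p4 (pos 4,5,6,7,12,13,14,15,20,21,22,23,28,29,30,31): XOR of data positions = 1⊕1⊕1⊕0⊕0⊕1⊕0⊕0⊕1⊕0⊕1⊕1⊕0⊕0⊕1 = 0
p8 (pos 8,9,10,11,12,13,14,15,24,25,26,27,28,29,30,31): XOR of data positions = 1⊕1⊕1⊕0⊕0⊕1⊕0⊕1⊕0⊕0⊕0⊕1⊕0⊕0⊕1 = 1
p16 (pos 16,17,18,19,20,21,22,23,24,25,26,27,28,29,30,31): XOR of data positions = 0⊕1⊕1⊕0⊕1⊕0⊕1⊕1⊕0⊕0⊕0⊕1⊕0⊕0⊕1 = 1
Codeword: 1010111111100101011010110001001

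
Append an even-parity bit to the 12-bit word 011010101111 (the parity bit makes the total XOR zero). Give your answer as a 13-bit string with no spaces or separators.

XOR of the 12 data bits: 0⊕1⊕1⊕0⊕1⊕0⊕1⊕0⊕1⊕1⊕1⊕1 = 0
Parity bit = 0 (so all 13 bits XOR to 0).

0110101011110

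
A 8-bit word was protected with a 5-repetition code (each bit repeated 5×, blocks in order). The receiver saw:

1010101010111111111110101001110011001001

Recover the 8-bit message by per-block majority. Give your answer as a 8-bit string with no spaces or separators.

10111100

Block 1 (10101): 3 ones → 1
Block 2 (01010): 2 ones → 0
Block 3 (11111): 5 ones → 1
Block 4 (11111): 5 ones → 1
Block 5 (10101): 3 ones → 1
Block 6 (00111): 3 ones → 1
Block 7 (00110): 2 ones → 0
Block 8 (01001): 2 ones → 0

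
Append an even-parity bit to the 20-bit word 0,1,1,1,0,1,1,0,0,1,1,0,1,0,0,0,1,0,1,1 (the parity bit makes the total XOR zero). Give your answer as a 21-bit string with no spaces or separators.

011101100110100010111

XOR of the 20 data bits: 0⊕1⊕1⊕1⊕0⊕1⊕1⊕0⊕0⊕1⊕1⊕0⊕1⊕0⊕0⊕0⊕1⊕0⊕1⊕1 = 1
Parity bit = 1 (so all 21 bits XOR to 0).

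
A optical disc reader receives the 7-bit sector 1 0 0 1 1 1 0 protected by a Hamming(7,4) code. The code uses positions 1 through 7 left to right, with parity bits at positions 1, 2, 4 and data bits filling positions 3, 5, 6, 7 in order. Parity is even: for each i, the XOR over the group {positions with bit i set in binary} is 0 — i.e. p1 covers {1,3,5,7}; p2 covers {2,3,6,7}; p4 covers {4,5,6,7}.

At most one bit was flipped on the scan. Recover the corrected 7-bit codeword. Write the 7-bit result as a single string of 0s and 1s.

1001100

s1 (pos 1,3,5,7): 1⊕0⊕1⊕0 = 0
s2 (pos 2,3,6,7): 0⊕0⊕1⊕0 = 1
s4 (pos 4,5,6,7): 1⊕1⊕1⊕0 = 1
Syndrome s4…s1 = 110 → error at position 6.
Flip position 6: 1001110 → 1001100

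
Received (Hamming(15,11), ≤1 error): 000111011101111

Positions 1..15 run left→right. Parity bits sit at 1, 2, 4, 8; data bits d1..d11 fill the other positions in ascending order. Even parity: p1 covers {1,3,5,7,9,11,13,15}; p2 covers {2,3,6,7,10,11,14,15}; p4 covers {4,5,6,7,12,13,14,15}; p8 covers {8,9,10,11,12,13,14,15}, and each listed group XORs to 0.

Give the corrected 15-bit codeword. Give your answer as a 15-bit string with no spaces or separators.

000111011100111

s1 (pos 1,3,5,7,9,11,13,15): 0⊕0⊕1⊕0⊕1⊕0⊕1⊕1 = 0
s2 (pos 2,3,6,7,10,11,14,15): 0⊕0⊕1⊕0⊕1⊕0⊕1⊕1 = 0
s4 (pos 4,5,6,7,12,13,14,15): 1⊕1⊕1⊕0⊕1⊕1⊕1⊕1 = 1
s8 (pos 8,9,10,11,12,13,14,15): 1⊕1⊕1⊕0⊕1⊕1⊕1⊕1 = 1
Syndrome s8…s1 = 1100 → error at position 12.
Flip position 12: 000111011101111 → 000111011100111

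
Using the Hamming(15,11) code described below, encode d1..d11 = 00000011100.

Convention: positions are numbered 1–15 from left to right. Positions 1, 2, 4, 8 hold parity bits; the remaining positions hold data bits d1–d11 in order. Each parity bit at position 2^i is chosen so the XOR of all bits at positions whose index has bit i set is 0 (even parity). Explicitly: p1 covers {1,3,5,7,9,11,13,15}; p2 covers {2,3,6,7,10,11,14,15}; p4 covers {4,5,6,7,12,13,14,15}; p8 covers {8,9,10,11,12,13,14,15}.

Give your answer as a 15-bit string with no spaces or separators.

010000010011100

Place data at non-parity positions: p1 p2 0 p4 0 0 0 p8 0 0 1 1 1 0 0
p1 (pos 1,3,5,7,9,11,13,15): XOR of data positions = 0⊕0⊕0⊕0⊕1⊕1⊕0 = 0
p2 (pos 2,3,6,7,10,11,14,15): XOR of data positions = 0⊕0⊕0⊕0⊕1⊕0⊕0 = 1
p4 (pos 4,5,6,7,12,13,14,15): XOR of data positions = 0⊕0⊕0⊕1⊕1⊕0⊕0 = 0
p8 (pos 8,9,10,11,12,13,14,15): XOR of data positions = 0⊕0⊕1⊕1⊕1⊕0⊕0 = 1
Codeword: 010000010011100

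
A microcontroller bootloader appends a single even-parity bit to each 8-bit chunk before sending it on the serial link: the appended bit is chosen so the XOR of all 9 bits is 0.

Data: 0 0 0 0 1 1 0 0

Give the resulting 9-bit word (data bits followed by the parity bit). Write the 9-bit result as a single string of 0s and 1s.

000011000

XOR of the 8 data bits: 0⊕0⊕0⊕0⊕1⊕1⊕0⊕0 = 0
Parity bit = 0 (so all 9 bits XOR to 0).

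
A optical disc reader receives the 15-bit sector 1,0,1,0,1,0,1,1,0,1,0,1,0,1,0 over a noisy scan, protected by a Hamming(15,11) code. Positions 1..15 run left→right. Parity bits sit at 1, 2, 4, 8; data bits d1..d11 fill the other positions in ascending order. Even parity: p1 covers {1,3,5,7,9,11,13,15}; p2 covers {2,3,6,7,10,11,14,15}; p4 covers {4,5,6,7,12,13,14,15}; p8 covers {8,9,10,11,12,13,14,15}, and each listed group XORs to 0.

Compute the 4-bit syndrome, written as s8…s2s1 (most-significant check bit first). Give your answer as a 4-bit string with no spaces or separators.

0000

s1 (pos 1,3,5,7,9,11,13,15): 1⊕1⊕1⊕1⊕0⊕0⊕0⊕0 = 0
s2 (pos 2,3,6,7,10,11,14,15): 0⊕1⊕0⊕1⊕1⊕0⊕1⊕0 = 0
s4 (pos 4,5,6,7,12,13,14,15): 0⊕1⊕0⊕1⊕1⊕0⊕1⊕0 = 0
s8 (pos 8,9,10,11,12,13,14,15): 1⊕0⊕1⊕0⊕1⊕0⊕1⊕0 = 0
Syndrome s8…s1 = 0000 → no error.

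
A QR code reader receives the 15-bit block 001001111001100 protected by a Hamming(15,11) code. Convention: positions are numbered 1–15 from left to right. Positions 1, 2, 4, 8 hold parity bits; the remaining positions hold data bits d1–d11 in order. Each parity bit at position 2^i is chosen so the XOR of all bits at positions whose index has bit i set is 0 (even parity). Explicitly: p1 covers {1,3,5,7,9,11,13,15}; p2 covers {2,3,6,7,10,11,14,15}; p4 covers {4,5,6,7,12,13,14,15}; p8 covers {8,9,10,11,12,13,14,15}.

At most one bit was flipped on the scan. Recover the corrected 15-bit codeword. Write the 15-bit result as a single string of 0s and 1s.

011001111001100

s1 (pos 1,3,5,7,9,11,13,15): 0⊕1⊕0⊕1⊕1⊕0⊕1⊕0 = 0
s2 (pos 2,3,6,7,10,11,14,15): 0⊕1⊕1⊕1⊕0⊕0⊕0⊕0 = 1
s4 (pos 4,5,6,7,12,13,14,15): 0⊕0⊕1⊕1⊕1⊕1⊕0⊕0 = 0
s8 (pos 8,9,10,11,12,13,14,15): 1⊕1⊕0⊕0⊕1⊕1⊕0⊕0 = 0
Syndrome s8…s1 = 0010 → error at position 2.
Flip position 2: 001001111001100 → 011001111001100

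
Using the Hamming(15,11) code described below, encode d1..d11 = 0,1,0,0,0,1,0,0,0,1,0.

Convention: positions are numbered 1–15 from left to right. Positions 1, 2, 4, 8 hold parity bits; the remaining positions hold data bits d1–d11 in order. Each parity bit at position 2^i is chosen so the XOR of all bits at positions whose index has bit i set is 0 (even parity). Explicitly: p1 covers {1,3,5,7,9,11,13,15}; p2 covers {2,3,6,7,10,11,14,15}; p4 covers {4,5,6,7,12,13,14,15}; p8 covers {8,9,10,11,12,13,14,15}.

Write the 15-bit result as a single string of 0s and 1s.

100010000100010

Place data at non-parity positions: p1 p2 0 p4 1 0 0 p8 0 1 0 0 0 1 0
p1 (pos 1,3,5,7,9,11,13,15): XOR of data positions = 0⊕1⊕0⊕0⊕0⊕0⊕0 = 1
p2 (pos 2,3,6,7,10,11,14,15): XOR of data positions = 0⊕0⊕0⊕1⊕0⊕1⊕0 = 0
p4 (pos 4,5,6,7,12,13,14,15): XOR of data positions = 1⊕0⊕0⊕0⊕0⊕1⊕0 = 0
p8 (pos 8,9,10,11,12,13,14,15): XOR of data positions = 0⊕1⊕0⊕0⊕0⊕1⊕0 = 0
Codeword: 100010000100010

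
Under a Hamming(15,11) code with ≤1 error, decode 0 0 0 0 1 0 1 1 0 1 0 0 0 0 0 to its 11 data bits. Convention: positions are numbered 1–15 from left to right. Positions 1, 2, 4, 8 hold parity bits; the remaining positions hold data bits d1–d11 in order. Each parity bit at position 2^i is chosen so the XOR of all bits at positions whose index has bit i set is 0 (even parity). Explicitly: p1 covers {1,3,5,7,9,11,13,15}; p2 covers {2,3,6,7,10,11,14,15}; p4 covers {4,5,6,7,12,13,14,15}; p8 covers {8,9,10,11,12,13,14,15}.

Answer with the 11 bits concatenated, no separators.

01010100000

s1 (pos 1,3,5,7,9,11,13,15): 0⊕0⊕1⊕1⊕0⊕0⊕0⊕0 = 0
s2 (pos 2,3,6,7,10,11,14,15): 0⊕0⊕0⊕1⊕1⊕0⊕0⊕0 = 0
s4 (pos 4,5,6,7,12,13,14,15): 0⊕1⊕0⊕1⊕0⊕0⊕0⊕0 = 0
s8 (pos 8,9,10,11,12,13,14,15): 1⊕0⊕1⊕0⊕0⊕0⊕0⊕0 = 0
Syndrome s8…s1 = 0000 → no error.
Read data bits from positions 3,5,6,7,9,10,11,12,13,14,15: 01010100000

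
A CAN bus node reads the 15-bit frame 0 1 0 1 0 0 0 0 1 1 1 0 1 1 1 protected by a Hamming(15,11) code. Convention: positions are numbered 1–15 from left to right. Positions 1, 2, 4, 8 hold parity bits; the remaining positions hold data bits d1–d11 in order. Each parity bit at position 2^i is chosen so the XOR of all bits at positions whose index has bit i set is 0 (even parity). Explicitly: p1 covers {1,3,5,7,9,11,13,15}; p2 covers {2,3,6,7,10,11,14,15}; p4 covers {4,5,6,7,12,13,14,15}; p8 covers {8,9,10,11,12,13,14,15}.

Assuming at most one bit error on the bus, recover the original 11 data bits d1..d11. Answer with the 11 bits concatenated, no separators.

00001110111

s1 (pos 1,3,5,7,9,11,13,15): 0⊕0⊕0⊕0⊕1⊕1⊕1⊕1 = 0
s2 (pos 2,3,6,7,10,11,14,15): 1⊕0⊕0⊕0⊕1⊕1⊕1⊕1 = 1
s4 (pos 4,5,6,7,12,13,14,15): 1⊕0⊕0⊕0⊕0⊕1⊕1⊕1 = 0
s8 (pos 8,9,10,11,12,13,14,15): 0⊕1⊕1⊕1⊕0⊕1⊕1⊕1 = 0
Syndrome s8…s1 = 0010 → error at position 2.
Flip position 2: 010100001110111 → 000100001110111
Read data bits from positions 3,5,6,7,9,10,11,12,13,14,15: 00001110111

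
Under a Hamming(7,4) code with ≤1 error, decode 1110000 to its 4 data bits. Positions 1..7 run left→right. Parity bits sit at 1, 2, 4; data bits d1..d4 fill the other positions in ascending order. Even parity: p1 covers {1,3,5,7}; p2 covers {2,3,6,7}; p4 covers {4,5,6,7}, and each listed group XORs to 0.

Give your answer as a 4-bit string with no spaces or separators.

s1 (pos 1,3,5,7): 1⊕1⊕0⊕0 = 0
s2 (pos 2,3,6,7): 1⊕1⊕0⊕0 = 0
s4 (pos 4,5,6,7): 0⊕0⊕0⊕0 = 0
Syndrome s4…s1 = 000 → no error.
Read data bits from positions 3,5,6,7: 1000

1000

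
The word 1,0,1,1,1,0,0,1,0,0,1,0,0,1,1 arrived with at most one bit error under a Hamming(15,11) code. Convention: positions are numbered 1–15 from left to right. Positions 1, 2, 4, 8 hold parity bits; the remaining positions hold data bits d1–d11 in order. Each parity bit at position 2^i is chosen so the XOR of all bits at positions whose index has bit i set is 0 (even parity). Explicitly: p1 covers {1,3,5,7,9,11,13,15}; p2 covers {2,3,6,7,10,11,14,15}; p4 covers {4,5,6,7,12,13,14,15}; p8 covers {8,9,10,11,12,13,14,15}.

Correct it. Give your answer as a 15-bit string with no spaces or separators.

s1 (pos 1,3,5,7,9,11,13,15): 1⊕1⊕1⊕0⊕0⊕1⊕0⊕1 = 1
s2 (pos 2,3,6,7,10,11,14,15): 0⊕1⊕0⊕0⊕0⊕1⊕1⊕1 = 0
s4 (pos 4,5,6,7,12,13,14,15): 1⊕1⊕0⊕0⊕0⊕0⊕1⊕1 = 0
s8 (pos 8,9,10,11,12,13,14,15): 1⊕0⊕0⊕1⊕0⊕0⊕1⊕1 = 0
Syndrome s8…s1 = 0001 → error at position 1.
Flip position 1: 101110010010011 → 001110010010011

001110010010011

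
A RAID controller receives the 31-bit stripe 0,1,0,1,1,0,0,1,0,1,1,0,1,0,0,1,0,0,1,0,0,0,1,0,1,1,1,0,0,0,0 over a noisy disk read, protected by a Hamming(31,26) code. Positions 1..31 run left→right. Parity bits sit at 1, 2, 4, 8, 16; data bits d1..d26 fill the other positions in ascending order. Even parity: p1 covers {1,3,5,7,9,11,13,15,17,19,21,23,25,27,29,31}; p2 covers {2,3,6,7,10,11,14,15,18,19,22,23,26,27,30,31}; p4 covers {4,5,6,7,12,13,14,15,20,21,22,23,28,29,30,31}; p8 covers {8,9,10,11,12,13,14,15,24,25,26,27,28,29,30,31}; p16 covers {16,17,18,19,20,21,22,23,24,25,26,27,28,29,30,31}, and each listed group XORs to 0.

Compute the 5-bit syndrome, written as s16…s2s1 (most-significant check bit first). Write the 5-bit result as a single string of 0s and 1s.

s1 (pos 1,3,5,7,9,11,13,15,17,19,21,23,25,27,29,31): 0⊕0⊕1⊕0⊕0⊕1⊕1⊕0⊕0⊕1⊕0⊕1⊕1⊕1⊕0⊕0 = 1
s2 (pos 2,3,6,7,10,11,14,15,18,19,22,23,26,27,30,31): 1⊕0⊕0⊕0⊕1⊕1⊕0⊕0⊕0⊕1⊕0⊕1⊕1⊕1⊕0⊕0 = 1
s4 (pos 4,5,6,7,12,13,14,15,20,21,22,23,28,29,30,31): 1⊕1⊕0⊕0⊕0⊕1⊕0⊕0⊕0⊕0⊕0⊕1⊕0⊕0⊕0⊕0 = 0
s8 (pos 8,9,10,11,12,13,14,15,24,25,26,27,28,29,30,31): 1⊕0⊕1⊕1⊕0⊕1⊕0⊕0⊕0⊕1⊕1⊕1⊕0⊕0⊕0⊕0 = 1
s16 (pos 16,17,18,19,20,21,22,23,24,25,26,27,28,29,30,31): 1⊕0⊕0⊕1⊕0⊕0⊕0⊕1⊕0⊕1⊕1⊕1⊕0⊕0⊕0⊕0 = 0
Syndrome s16…s1 = 01011 → error at position 11.

01011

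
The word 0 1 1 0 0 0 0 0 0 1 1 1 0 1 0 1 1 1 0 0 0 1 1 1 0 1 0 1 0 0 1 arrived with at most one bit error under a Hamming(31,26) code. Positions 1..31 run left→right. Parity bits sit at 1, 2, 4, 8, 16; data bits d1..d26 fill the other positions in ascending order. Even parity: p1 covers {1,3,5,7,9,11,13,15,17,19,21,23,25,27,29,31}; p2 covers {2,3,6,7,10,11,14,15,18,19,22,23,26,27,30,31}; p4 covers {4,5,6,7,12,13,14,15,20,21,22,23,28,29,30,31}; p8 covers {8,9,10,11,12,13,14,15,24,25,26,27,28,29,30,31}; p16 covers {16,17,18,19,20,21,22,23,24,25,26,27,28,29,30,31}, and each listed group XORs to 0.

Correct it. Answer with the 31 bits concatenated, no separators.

s1 (pos 1,3,5,7,9,11,13,15,17,19,21,23,25,27,29,31): 0⊕1⊕0⊕0⊕0⊕1⊕0⊕0⊕1⊕0⊕0⊕1⊕0⊕0⊕0⊕1 = 1
s2 (pos 2,3,6,7,10,11,14,15,18,19,22,23,26,27,30,31): 1⊕1⊕0⊕0⊕1⊕1⊕1⊕0⊕1⊕0⊕1⊕1⊕1⊕0⊕0⊕1 = 0
s4 (pos 4,5,6,7,12,13,14,15,20,21,22,23,28,29,30,31): 0⊕0⊕0⊕0⊕1⊕0⊕1⊕0⊕0⊕0⊕1⊕1⊕1⊕0⊕0⊕1 = 0
s8 (pos 8,9,10,11,12,13,14,15,24,25,26,27,28,29,30,31): 0⊕0⊕1⊕1⊕1⊕0⊕1⊕0⊕1⊕0⊕1⊕0⊕1⊕0⊕0⊕1 = 0
s16 (pos 16,17,18,19,20,21,22,23,24,25,26,27,28,29,30,31): 1⊕1⊕1⊕0⊕0⊕0⊕1⊕1⊕1⊕0⊕1⊕0⊕1⊕0⊕0⊕1 = 1
Syndrome s16…s1 = 10001 → error at position 17.
Flip position 17: 0110000001110101110001110101001 → 0110000001110101010001110101001

0110000001110101010001110101001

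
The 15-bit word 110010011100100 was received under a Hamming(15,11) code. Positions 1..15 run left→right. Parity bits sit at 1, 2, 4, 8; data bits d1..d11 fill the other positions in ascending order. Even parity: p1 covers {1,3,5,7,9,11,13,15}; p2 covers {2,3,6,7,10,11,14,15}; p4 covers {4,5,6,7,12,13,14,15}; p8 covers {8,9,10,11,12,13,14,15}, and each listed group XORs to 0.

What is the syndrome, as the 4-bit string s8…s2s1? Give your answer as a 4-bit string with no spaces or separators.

s1 (pos 1,3,5,7,9,11,13,15): 1⊕0⊕1⊕0⊕1⊕0⊕1⊕0 = 0
s2 (pos 2,3,6,7,10,11,14,15): 1⊕0⊕0⊕0⊕1⊕0⊕0⊕0 = 0
s4 (pos 4,5,6,7,12,13,14,15): 0⊕1⊕0⊕0⊕0⊕1⊕0⊕0 = 0
s8 (pos 8,9,10,11,12,13,14,15): 1⊕1⊕1⊕0⊕0⊕1⊕0⊕0 = 0
Syndrome s8…s1 = 0000 → no error.

0000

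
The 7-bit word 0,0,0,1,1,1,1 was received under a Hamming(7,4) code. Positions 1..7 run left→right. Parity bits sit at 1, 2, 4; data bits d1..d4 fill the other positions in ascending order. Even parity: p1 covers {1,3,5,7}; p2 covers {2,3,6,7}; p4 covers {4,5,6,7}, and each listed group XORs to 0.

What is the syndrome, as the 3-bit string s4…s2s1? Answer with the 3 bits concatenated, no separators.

s1 (pos 1,3,5,7): 0⊕0⊕1⊕1 = 0
s2 (pos 2,3,6,7): 0⊕0⊕1⊕1 = 0
s4 (pos 4,5,6,7): 1⊕1⊕1⊕1 = 0
Syndrome s4…s1 = 000 → no error.

000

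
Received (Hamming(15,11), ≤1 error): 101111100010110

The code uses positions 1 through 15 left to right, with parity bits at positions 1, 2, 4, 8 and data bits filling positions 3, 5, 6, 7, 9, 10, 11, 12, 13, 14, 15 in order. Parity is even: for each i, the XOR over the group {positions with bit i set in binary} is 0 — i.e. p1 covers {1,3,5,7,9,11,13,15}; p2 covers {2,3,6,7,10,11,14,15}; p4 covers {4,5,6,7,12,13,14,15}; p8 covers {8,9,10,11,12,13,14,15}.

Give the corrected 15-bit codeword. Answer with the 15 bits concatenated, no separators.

s1 (pos 1,3,5,7,9,11,13,15): 1⊕1⊕1⊕1⊕0⊕1⊕1⊕0 = 0
s2 (pos 2,3,6,7,10,11,14,15): 0⊕1⊕1⊕1⊕0⊕1⊕1⊕0 = 1
s4 (pos 4,5,6,7,12,13,14,15): 1⊕1⊕1⊕1⊕0⊕1⊕1⊕0 = 0
s8 (pos 8,9,10,11,12,13,14,15): 0⊕0⊕0⊕1⊕0⊕1⊕1⊕0 = 1
Syndrome s8…s1 = 1010 → error at position 10.
Flip position 10: 101111100010110 → 101111100110110

101111100110110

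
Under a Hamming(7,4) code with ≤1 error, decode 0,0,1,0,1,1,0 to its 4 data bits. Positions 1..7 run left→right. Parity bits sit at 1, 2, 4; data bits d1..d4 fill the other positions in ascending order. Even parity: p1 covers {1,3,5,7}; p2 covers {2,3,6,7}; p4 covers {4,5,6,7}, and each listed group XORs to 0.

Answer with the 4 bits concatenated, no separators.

1110

s1 (pos 1,3,5,7): 0⊕1⊕1⊕0 = 0
s2 (pos 2,3,6,7): 0⊕1⊕1⊕0 = 0
s4 (pos 4,5,6,7): 0⊕1⊕1⊕0 = 0
Syndrome s4…s1 = 000 → no error.
Read data bits from positions 3,5,6,7: 1110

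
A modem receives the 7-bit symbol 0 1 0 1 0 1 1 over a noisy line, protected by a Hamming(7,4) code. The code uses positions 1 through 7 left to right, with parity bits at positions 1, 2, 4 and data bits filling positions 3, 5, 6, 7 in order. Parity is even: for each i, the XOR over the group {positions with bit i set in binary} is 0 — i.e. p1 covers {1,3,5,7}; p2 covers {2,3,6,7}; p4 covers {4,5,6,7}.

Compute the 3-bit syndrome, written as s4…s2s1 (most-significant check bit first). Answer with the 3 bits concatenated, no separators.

111

s1 (pos 1,3,5,7): 0⊕0⊕0⊕1 = 1
s2 (pos 2,3,6,7): 1⊕0⊕1⊕1 = 1
s4 (pos 4,5,6,7): 1⊕0⊕1⊕1 = 1
Syndrome s4…s1 = 111 → error at position 7.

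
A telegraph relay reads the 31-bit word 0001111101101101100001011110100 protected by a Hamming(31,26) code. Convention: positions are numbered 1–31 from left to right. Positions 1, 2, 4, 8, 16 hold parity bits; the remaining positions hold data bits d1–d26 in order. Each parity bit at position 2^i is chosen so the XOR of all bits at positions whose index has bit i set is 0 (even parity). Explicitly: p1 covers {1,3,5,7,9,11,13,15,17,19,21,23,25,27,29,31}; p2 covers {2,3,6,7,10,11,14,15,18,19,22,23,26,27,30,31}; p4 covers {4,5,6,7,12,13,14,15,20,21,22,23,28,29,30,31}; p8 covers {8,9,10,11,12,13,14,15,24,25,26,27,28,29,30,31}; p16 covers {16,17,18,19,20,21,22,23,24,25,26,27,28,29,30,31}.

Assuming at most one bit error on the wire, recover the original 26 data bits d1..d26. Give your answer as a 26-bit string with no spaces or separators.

01110110110100001011110100

s1 (pos 1,3,5,7,9,11,13,15,17,19,21,23,25,27,29,31): 0⊕0⊕1⊕1⊕0⊕1⊕1⊕0⊕1⊕0⊕0⊕0⊕1⊕1⊕1⊕0 = 0
s2 (pos 2,3,6,7,10,11,14,15,18,19,22,23,26,27,30,31): 0⊕0⊕1⊕1⊕1⊕1⊕1⊕0⊕0⊕0⊕1⊕0⊕1⊕1⊕0⊕0 = 0
s4 (pos 4,5,6,7,12,13,14,15,20,21,22,23,28,29,30,31): 1⊕1⊕1⊕1⊕0⊕1⊕1⊕0⊕0⊕0⊕1⊕0⊕0⊕1⊕0⊕0 = 0
s8 (pos 8,9,10,11,12,13,14,15,24,25,26,27,28,29,30,31): 1⊕0⊕1⊕1⊕0⊕1⊕1⊕0⊕1⊕1⊕1⊕1⊕0⊕1⊕0⊕0 = 0
s16 (pos 16,17,18,19,20,21,22,23,24,25,26,27,28,29,30,31): 1⊕1⊕0⊕0⊕0⊕0⊕1⊕0⊕1⊕1⊕1⊕1⊕0⊕1⊕0⊕0 = 0
Syndrome s16…s1 = 00000 → no error.
Read data bits from positions 3,5,6,7,9,10,11,12,13,14,15,17,18,19,20,21,22,23,24,25,26,27,28,29,30,31: 01110110110100001011110100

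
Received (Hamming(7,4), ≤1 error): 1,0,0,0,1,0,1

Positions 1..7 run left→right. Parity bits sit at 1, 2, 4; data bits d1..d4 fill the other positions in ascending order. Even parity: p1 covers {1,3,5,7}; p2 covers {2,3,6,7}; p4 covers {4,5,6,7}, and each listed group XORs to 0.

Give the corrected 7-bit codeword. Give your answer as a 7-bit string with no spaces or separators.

1010101

s1 (pos 1,3,5,7): 1⊕0⊕1⊕1 = 1
s2 (pos 2,3,6,7): 0⊕0⊕0⊕1 = 1
s4 (pos 4,5,6,7): 0⊕1⊕0⊕1 = 0
Syndrome s4…s1 = 011 → error at position 3.
Flip position 3: 1000101 → 1010101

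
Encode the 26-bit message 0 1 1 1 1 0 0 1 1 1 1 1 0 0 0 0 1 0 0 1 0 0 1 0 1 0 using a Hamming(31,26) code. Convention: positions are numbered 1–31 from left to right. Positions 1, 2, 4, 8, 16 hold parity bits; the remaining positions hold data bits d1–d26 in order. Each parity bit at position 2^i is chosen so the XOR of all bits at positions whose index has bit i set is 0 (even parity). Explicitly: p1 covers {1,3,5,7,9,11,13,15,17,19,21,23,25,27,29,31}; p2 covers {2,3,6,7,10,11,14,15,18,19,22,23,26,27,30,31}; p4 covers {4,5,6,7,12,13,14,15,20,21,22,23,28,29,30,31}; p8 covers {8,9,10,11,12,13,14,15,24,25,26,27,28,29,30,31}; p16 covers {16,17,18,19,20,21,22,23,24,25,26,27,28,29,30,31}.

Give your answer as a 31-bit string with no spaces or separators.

Place data at non-parity positions: p1 p2 0 p4 1 1 1 p8 1 0 0 1 1 1 1 p16 1 0 0 0 0 1 0 0 1 0 0 1 0 1 0
p1 (pos 1,3,5,7,9,11,13,15,17,19,21,23,25,27,29,31): XOR of data positions = 0⊕1⊕1⊕1⊕0⊕1⊕1⊕1⊕0⊕0⊕0⊕1⊕0⊕0⊕0 = 1
p2 (pos 2,3,6,7,10,11,14,15,18,19,22,23,26,27,30,31): XOR of data positions = 0⊕1⊕1⊕0⊕0⊕1⊕1⊕0⊕0⊕1⊕0⊕0⊕0⊕1⊕0 = 0
p4 (pos 4,5,6,7,12,13,14,15,20,21,22,23,28,29,30,31): XOR of data positions = 1⊕1⊕1⊕1⊕1⊕1⊕1⊕0⊕0⊕1⊕0⊕1⊕0⊕1⊕0 = 0
p8 (pos 8,9,10,11,12,13,14,15,24,25,26,27,28,29,30,31): XOR of data positions = 1⊕0⊕0⊕1⊕1⊕1⊕1⊕0⊕1⊕0⊕0⊕1⊕0⊕1⊕0 = 0
p16 (pos 16,17,18,19,20,21,22,23,24,25,26,27,28,29,30,31): XOR of data positions = 1⊕0⊕0⊕0⊕0⊕1⊕0⊕0⊕1⊕0⊕0⊕1⊕0⊕1⊕0 = 1
Codeword: 1000111010011111100001001001010

1000111010011111100001001001010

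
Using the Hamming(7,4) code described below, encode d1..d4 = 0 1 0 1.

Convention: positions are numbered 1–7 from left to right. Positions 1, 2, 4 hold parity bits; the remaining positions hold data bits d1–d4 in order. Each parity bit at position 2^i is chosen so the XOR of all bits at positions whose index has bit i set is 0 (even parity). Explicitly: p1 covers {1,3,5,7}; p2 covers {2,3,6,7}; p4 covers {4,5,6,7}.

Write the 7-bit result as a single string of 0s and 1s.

Place data at non-parity positions: p1 p2 0 p4 1 0 1
p1 (pos 1,3,5,7): XOR of data positions = 0⊕1⊕1 = 0
p2 (pos 2,3,6,7): XOR of data positions = 0⊕0⊕1 = 1
p4 (pos 4,5,6,7): XOR of data positions = 1⊕0⊕1 = 0
Codeword: 0100101

0100101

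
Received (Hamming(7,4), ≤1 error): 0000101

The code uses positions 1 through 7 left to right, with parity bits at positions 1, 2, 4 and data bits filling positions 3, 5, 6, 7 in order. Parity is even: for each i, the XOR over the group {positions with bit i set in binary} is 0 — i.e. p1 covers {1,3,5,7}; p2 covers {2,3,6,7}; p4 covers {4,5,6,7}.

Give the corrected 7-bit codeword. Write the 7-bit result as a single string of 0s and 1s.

s1 (pos 1,3,5,7): 0⊕0⊕1⊕1 = 0
s2 (pos 2,3,6,7): 0⊕0⊕0⊕1 = 1
s4 (pos 4,5,6,7): 0⊕1⊕0⊕1 = 0
Syndrome s4…s1 = 010 → error at position 2.
Flip position 2: 0000101 → 0100101

0100101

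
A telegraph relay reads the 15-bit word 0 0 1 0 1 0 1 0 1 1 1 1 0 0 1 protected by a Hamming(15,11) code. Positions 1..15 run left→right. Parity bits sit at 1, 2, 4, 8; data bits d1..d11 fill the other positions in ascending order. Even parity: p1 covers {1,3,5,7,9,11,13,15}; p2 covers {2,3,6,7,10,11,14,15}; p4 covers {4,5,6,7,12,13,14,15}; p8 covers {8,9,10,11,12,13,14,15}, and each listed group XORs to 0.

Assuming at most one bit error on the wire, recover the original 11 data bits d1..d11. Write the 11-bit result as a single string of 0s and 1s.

11011011001

s1 (pos 1,3,5,7,9,11,13,15): 0⊕1⊕1⊕1⊕1⊕1⊕0⊕1 = 0
s2 (pos 2,3,6,7,10,11,14,15): 0⊕1⊕0⊕1⊕1⊕1⊕0⊕1 = 1
s4 (pos 4,5,6,7,12,13,14,15): 0⊕1⊕0⊕1⊕1⊕0⊕0⊕1 = 0
s8 (pos 8,9,10,11,12,13,14,15): 0⊕1⊕1⊕1⊕1⊕0⊕0⊕1 = 1
Syndrome s8…s1 = 1010 → error at position 10.
Flip position 10: 001010101111001 → 001010101011001
Read data bits from positions 3,5,6,7,9,10,11,12,13,14,15: 11011011001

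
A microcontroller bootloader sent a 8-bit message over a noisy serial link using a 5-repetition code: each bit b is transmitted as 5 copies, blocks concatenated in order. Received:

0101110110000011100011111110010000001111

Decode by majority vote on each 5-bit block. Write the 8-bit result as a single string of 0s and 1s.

Block 1 (01011): 3 ones → 1
Block 2 (10110): 3 ones → 1
Block 3 (00001): 1 one → 0
Block 4 (11000): 2 ones → 0
Block 5 (11111): 5 ones → 1
Block 6 (11001): 3 ones → 1
Block 7 (00000): 0 ones → 0
Block 8 (01111): 4 ones → 1

11001101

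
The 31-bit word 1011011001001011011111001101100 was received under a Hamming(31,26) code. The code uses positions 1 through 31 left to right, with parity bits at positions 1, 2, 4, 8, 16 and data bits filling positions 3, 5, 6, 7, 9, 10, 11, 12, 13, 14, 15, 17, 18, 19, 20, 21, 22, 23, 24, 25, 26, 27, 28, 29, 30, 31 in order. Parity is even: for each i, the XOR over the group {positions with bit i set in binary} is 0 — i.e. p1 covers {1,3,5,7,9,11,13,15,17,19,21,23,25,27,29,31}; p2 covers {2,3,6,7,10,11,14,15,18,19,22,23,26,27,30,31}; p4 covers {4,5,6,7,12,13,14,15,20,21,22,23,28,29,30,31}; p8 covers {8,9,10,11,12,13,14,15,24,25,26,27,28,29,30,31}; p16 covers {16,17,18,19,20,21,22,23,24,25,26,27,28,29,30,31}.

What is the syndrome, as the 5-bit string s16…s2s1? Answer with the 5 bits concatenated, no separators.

01011

s1 (pos 1,3,5,7,9,11,13,15,17,19,21,23,25,27,29,31): 1⊕1⊕0⊕1⊕0⊕0⊕1⊕1⊕0⊕1⊕1⊕0⊕1⊕0⊕1⊕0 = 1
s2 (pos 2,3,6,7,10,11,14,15,18,19,22,23,26,27,30,31): 0⊕1⊕1⊕1⊕1⊕0⊕0⊕1⊕1⊕1⊕1⊕0⊕1⊕0⊕0⊕0 = 1
s4 (pos 4,5,6,7,12,13,14,15,20,21,22,23,28,29,30,31): 1⊕0⊕1⊕1⊕0⊕1⊕0⊕1⊕1⊕1⊕1⊕0⊕1⊕1⊕0⊕0 = 0
s8 (pos 8,9,10,11,12,13,14,15,24,25,26,27,28,29,30,31): 0⊕0⊕1⊕0⊕0⊕1⊕0⊕1⊕0⊕1⊕1⊕0⊕1⊕1⊕0⊕0 = 1
s16 (pos 16,17,18,19,20,21,22,23,24,25,26,27,28,29,30,31): 1⊕0⊕1⊕1⊕1⊕1⊕1⊕0⊕0⊕1⊕1⊕0⊕1⊕1⊕0⊕0 = 0
Syndrome s16…s1 = 01011 → error at position 11.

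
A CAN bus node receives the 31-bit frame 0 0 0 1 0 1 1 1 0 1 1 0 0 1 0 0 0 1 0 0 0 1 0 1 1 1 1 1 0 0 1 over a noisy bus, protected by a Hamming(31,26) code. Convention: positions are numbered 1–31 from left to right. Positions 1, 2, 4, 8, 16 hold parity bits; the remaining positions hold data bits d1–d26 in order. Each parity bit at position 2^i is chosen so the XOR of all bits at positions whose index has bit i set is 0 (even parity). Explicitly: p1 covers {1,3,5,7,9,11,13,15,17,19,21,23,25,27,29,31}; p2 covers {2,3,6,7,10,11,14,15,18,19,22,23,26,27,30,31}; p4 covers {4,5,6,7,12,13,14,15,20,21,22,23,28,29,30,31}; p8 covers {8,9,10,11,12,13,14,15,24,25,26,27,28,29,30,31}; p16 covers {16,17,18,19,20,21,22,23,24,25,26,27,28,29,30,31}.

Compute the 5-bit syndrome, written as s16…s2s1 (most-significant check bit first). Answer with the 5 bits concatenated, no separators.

00101

s1 (pos 1,3,5,7,9,11,13,15,17,19,21,23,25,27,29,31): 0⊕0⊕0⊕1⊕0⊕1⊕0⊕0⊕0⊕0⊕0⊕0⊕1⊕1⊕0⊕1 = 1
s2 (pos 2,3,6,7,10,11,14,15,18,19,22,23,26,27,30,31): 0⊕0⊕1⊕1⊕1⊕1⊕1⊕0⊕1⊕0⊕1⊕0⊕1⊕1⊕0⊕1 = 0
s4 (pos 4,5,6,7,12,13,14,15,20,21,22,23,28,29,30,31): 1⊕0⊕1⊕1⊕0⊕0⊕1⊕0⊕0⊕0⊕1⊕0⊕1⊕0⊕0⊕1 = 1
s8 (pos 8,9,10,11,12,13,14,15,24,25,26,27,28,29,30,31): 1⊕0⊕1⊕1⊕0⊕0⊕1⊕0⊕1⊕1⊕1⊕1⊕1⊕0⊕0⊕1 = 0
s16 (pos 16,17,18,19,20,21,22,23,24,25,26,27,28,29,30,31): 0⊕0⊕1⊕0⊕0⊕0⊕1⊕0⊕1⊕1⊕1⊕1⊕1⊕0⊕0⊕1 = 0
Syndrome s16…s1 = 00101 → error at position 5.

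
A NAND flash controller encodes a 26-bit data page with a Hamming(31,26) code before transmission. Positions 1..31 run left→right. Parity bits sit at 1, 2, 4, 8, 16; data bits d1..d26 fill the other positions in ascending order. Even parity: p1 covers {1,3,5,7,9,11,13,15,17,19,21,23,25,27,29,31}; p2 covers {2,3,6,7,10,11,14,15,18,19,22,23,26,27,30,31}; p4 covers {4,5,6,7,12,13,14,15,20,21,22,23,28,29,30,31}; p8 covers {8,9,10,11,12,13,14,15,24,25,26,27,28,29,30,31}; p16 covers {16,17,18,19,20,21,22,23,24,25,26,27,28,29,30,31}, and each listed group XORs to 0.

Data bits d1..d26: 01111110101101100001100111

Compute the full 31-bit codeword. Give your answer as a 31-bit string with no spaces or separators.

Place data at non-parity positions: p1 p2 0 p4 1 1 1 p8 1 1 1 0 1 0 1 p16 1 0 1 1 0 0 0 0 1 1 0 0 1 1 1
p1 (pos 1,3,5,7,9,11,13,15,17,19,21,23,25,27,29,31): XOR of data positions = 0⊕1⊕1⊕1⊕1⊕1⊕1⊕1⊕1⊕0⊕0⊕1⊕0⊕1⊕1 = 1
p2 (pos 2,3,6,7,10,11,14,15,18,19,22,23,26,27,30,31): XOR of data positions = 0⊕1⊕1⊕1⊕1⊕0⊕1⊕0⊕1⊕0⊕0⊕1⊕0⊕1⊕1 = 1
p4 (pos 4,5,6,7,12,13,14,15,20,21,22,23,28,29,30,31): XOR of data positions = 1⊕1⊕1⊕0⊕1⊕0⊕1⊕1⊕0⊕0⊕0⊕0⊕1⊕1⊕1 = 1
p8 (pos 8,9,10,11,12,13,14,15,24,25,26,27,28,29,30,31): XOR of data positions = 1⊕1⊕1⊕0⊕1⊕0⊕1⊕0⊕1⊕1⊕0⊕0⊕1⊕1⊕1 = 0
p16 (pos 16,17,18,19,20,21,22,23,24,25,26,27,28,29,30,31): XOR of data positions = 1⊕0⊕1⊕1⊕0⊕0⊕0⊕0⊕1⊕1⊕0⊕0⊕1⊕1⊕1 = 0
Codeword: 1101111011101010101100001100111

1101111011101010101100001100111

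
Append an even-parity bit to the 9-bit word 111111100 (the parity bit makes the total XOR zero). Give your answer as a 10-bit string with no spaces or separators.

XOR of the 9 data bits: 1⊕1⊕1⊕1⊕1⊕1⊕1⊕0⊕0 = 1
Parity bit = 1 (so all 10 bits XOR to 0).

1111111001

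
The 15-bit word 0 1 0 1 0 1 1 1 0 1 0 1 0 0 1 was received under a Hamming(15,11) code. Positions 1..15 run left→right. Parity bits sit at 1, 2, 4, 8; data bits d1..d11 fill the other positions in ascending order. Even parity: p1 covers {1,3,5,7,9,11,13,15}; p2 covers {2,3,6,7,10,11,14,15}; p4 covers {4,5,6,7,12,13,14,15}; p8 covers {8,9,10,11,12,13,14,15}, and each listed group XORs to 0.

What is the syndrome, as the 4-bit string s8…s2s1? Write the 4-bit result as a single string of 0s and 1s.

s1 (pos 1,3,5,7,9,11,13,15): 0⊕0⊕0⊕1⊕0⊕0⊕0⊕1 = 0
s2 (pos 2,3,6,7,10,11,14,15): 1⊕0⊕1⊕1⊕1⊕0⊕0⊕1 = 1
s4 (pos 4,5,6,7,12,13,14,15): 1⊕0⊕1⊕1⊕1⊕0⊕0⊕1 = 1
s8 (pos 8,9,10,11,12,13,14,15): 1⊕0⊕1⊕0⊕1⊕0⊕0⊕1 = 0
Syndrome s8…s1 = 0110 → error at position 6.

0110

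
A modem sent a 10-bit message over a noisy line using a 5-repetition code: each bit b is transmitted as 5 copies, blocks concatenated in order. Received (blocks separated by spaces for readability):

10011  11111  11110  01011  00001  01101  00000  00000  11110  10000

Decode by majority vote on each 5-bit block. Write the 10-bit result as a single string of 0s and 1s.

1111010010

Block 1 (10011): 3 ones → 1
Block 2 (11111): 5 ones → 1
Block 3 (11110): 4 ones → 1
Block 4 (01011): 3 ones → 1
Block 5 (00001): 1 one → 0
Block 6 (01101): 3 ones → 1
Block 7 (00000): 0 ones → 0
Block 8 (00000): 0 ones → 0
Block 9 (11110): 4 ones → 1
Block 10 (10000): 1 one → 0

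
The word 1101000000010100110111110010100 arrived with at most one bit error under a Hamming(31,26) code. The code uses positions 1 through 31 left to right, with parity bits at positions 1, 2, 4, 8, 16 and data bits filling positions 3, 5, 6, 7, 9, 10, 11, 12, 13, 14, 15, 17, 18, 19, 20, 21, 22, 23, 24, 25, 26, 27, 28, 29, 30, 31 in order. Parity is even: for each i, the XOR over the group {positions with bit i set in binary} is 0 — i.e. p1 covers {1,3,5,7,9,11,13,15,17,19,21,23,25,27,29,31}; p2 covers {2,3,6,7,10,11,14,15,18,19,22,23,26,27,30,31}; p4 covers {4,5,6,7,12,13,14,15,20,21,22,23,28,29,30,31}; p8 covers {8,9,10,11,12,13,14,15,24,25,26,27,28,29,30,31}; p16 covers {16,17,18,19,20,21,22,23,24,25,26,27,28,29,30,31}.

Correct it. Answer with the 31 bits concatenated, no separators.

1101000000010100110111100010100

s1 (pos 1,3,5,7,9,11,13,15,17,19,21,23,25,27,29,31): 1⊕0⊕0⊕0⊕0⊕0⊕0⊕0⊕1⊕0⊕1⊕1⊕0⊕1⊕1⊕0 = 0
s2 (pos 2,3,6,7,10,11,14,15,18,19,22,23,26,27,30,31): 1⊕0⊕0⊕0⊕0⊕0⊕1⊕0⊕1⊕0⊕1⊕1⊕0⊕1⊕0⊕0 = 0
s4 (pos 4,5,6,7,12,13,14,15,20,21,22,23,28,29,30,31): 1⊕0⊕0⊕0⊕1⊕0⊕1⊕0⊕1⊕1⊕1⊕1⊕0⊕1⊕0⊕0 = 0
s8 (pos 8,9,10,11,12,13,14,15,24,25,26,27,28,29,30,31): 0⊕0⊕0⊕0⊕1⊕0⊕1⊕0⊕1⊕0⊕0⊕1⊕0⊕1⊕0⊕0 = 1
s16 (pos 16,17,18,19,20,21,22,23,24,25,26,27,28,29,30,31): 0⊕1⊕1⊕0⊕1⊕1⊕1⊕1⊕1⊕0⊕0⊕1⊕0⊕1⊕0⊕0 = 1
Syndrome s16…s1 = 11000 → error at position 24.
Flip position 24: 1101000000010100110111110010100 → 1101000000010100110111100010100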